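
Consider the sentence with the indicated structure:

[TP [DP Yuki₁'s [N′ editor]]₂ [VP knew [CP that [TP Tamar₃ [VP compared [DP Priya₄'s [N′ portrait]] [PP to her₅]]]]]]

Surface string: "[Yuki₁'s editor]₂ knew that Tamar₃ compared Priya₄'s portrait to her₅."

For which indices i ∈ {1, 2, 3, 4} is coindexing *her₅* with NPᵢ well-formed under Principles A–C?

{1, 2, 4}

*her* is a pronoun, so Principle B applies: it must be free in its binding domain.
Binding domain of *her₅*: the embedded TP, whose subject is Tamar₃.
*Yuki₁* and the pronoun do not c-command one another → neither Principle B nor Principle C is at stake; coindexation permitted.
*[Yuki₁'s editor]₂* c-commands the pronoun but from outside its binding domain, and is not c-commanded by it → coindexation permitted.
*Tamar₃* c-commands the pronoun within its binding domain → coindexation would violate Principle B.
*Priya₄* and the pronoun do not c-command one another → neither Principle B nor Principle C is at stake; coindexation permitted.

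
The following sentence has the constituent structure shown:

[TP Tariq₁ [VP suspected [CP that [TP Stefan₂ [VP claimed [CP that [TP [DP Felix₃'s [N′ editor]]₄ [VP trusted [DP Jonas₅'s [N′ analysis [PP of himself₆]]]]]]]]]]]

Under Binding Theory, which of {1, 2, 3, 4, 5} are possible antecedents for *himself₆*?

{5}

*himself* is an anaphor, so Principle A applies: it must be bound in its binding domain.
Binding domain of *himself₆*: the possessed DP, whose subject is Jonas₅.
*Tariq₁* c-commands the anaphor but is outside its binding domain → cannot satisfy Principle A.
*Stefan₂* c-commands the anaphor but is outside its binding domain → cannot satisfy Principle A.
*Felix₃* does not c-command the anaphor → cannot bind it.
*[Felix₃'s editor]₄* c-commands the anaphor but is outside its binding domain → cannot satisfy Principle A.
*Jonas₅* c-commands the anaphor within its binding domain → licit binder.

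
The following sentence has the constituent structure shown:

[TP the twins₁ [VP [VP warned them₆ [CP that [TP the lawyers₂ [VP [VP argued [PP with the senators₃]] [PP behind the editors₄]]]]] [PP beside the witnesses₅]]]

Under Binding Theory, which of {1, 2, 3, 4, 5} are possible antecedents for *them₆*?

{5}

*them* is a pronoun, so Principle B applies: it must be free in its binding domain.
Binding domain of *them₆*: the matrix TP, whose subject is the twins₁.
*the twins₁* c-commands the pronoun within its binding domain → coindexation would violate Principle B.
*the lawyers₂*: the pronoun c-commands this R-expression → coindexation would violate Principle C on *the lawyers₂*.
*the senators₃*: the pronoun c-commands this R-expression → coindexation would violate Principle C on *the senators₃*.
*the editors₄*: the pronoun c-commands this R-expression → coindexation would violate Principle C on *the editors₄*.
*the witnesses₅* and the pronoun do not c-command one another → neither Principle B nor Principle C is at stake; coindexation permitted.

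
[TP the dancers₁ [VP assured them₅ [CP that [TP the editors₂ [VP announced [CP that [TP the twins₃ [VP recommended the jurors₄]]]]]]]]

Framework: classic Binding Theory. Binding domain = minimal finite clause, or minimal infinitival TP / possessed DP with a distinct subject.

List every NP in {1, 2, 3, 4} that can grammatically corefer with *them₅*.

*them* is a pronoun, so Principle B applies: it must be free in its binding domain.
Binding domain of *them₅*: the matrix TP, whose subject is the dancers₁.
*the dancers₁* c-commands the pronoun within its binding domain → coindexation would violate Principle B.
*the editors₂*: the pronoun c-commands this R-expression → coindexation would violate Principle C on *the editors₂*.
*the twins₃*: the pronoun c-commands this R-expression → coindexation would violate Principle C on *the twins₃*.
*the jurors₄*: the pronoun c-commands this R-expression → coindexation would violate Principle C on *the jurors₄*.

none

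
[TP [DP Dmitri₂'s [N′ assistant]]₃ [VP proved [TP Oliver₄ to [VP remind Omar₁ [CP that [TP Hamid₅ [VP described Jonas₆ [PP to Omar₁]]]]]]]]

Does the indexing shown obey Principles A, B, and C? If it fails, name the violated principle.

Principle C

The two coindexed NPs are *Omar₁* (the higher occurrence) and *Omar₁* (the lower occurrence).
*Omar₁* (the lower occurrence) is an R-expression. Principle C requires it to be free everywhere.
*Omar₁* (the higher occurrence) c-commands it and carries the same index.
The R-expression is bound → Principle C violation.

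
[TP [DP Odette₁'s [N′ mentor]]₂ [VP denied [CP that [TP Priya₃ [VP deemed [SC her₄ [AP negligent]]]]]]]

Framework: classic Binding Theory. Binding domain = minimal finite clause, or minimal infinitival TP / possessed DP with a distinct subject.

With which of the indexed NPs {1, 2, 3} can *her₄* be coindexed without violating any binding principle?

{1, 2}

*her* is a pronoun, so Principle B applies: it must be free in its binding domain.
Binding domain of *her₄*: the embedded TP, whose subject is Priya₃.
*Odette₁* and the pronoun do not c-command one another → neither Principle B nor Principle C is at stake; coindexation permitted.
*[Odette₁'s mentor]₂* c-commands the pronoun but from outside its binding domain, and is not c-commanded by it → coindexation permitted.
*Priya₃* c-commands the pronoun within its binding domain → coindexation would violate Principle B.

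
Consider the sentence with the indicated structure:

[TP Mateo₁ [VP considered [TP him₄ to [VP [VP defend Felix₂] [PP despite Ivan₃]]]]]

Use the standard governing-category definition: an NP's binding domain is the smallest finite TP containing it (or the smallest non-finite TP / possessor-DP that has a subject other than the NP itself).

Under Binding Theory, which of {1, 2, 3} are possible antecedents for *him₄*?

none

*him* is a pronoun, so Principle B applies: it must be free in its binding domain.
Binding domain of *him₄*: the matrix TP, whose subject is Mateo₁.
*Mateo₁* c-commands the pronoun within its binding domain → coindexation would violate Principle B.
*Felix₂*: the pronoun c-commands this R-expression → coindexation would violate Principle C on *Felix₂*.
*Ivan₃*: the pronoun c-commands this R-expression → coindexation would violate Principle C on *Ivan₃*.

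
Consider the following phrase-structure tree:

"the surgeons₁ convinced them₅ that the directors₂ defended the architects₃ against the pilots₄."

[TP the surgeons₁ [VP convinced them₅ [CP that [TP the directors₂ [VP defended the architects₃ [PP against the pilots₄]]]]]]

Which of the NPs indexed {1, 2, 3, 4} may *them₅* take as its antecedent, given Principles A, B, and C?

*them* is a pronoun, so Principle B applies: it must be free in its binding domain.
Binding domain of *them₅*: the matrix TP, whose subject is the surgeons₁.
*the surgeons₁* c-commands the pronoun within its binding domain → coindexation would violate Principle B.
*the directors₂*: the pronoun c-commands this R-expression → coindexation would violate Principle C on *the directors₂*.
*the architects₃*: the pronoun c-commands this R-expression → coindexation would violate Principle C on *the architects₃*.
*the pilots₄*: the pronoun c-commands this R-expression → coindexation would violate Principle C on *the pilots₄*.

none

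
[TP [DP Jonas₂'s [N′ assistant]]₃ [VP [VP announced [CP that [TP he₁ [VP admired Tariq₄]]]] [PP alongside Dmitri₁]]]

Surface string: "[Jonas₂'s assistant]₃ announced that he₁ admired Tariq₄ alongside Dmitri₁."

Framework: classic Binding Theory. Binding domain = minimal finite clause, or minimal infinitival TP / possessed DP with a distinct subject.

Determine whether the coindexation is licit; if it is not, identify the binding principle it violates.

grammatical

The two coindexed NPs are *Dmitri₁* and *he₁*.
*he₁* is a pronoun; nothing c-commands it within its binding domain (the embedded TP.), so Principle B holds trivially.
*Dmitri₁* is an R-expression; *he₁* does not c-command it, and no other NP shares its index, so Principle C is satisfied.
All principles are respected.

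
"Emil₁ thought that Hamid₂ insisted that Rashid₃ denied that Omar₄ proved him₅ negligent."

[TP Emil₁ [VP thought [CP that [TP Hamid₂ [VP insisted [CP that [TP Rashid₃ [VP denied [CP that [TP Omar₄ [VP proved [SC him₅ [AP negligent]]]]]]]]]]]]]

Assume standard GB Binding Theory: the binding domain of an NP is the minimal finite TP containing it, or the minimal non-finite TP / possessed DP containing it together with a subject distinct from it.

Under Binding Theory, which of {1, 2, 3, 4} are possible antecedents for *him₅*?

*him* is a pronoun, so Principle B applies: it must be free in its binding domain.
Binding domain of *him₅*: the embedded TP, whose subject is Omar₄.
*Emil₁* c-commands the pronoun but from outside its binding domain, and is not c-commanded by it → coindexation permitted.
*Hamid₂* c-commands the pronoun but from outside its binding domain, and is not c-commanded by it → coindexation permitted.
*Rashid₃* c-commands the pronoun but from outside its binding domain, and is not c-commanded by it → coindexation permitted.
*Omar₄* c-commands the pronoun within its binding domain → coindexation would violate Principle B.

{1, 2, 3}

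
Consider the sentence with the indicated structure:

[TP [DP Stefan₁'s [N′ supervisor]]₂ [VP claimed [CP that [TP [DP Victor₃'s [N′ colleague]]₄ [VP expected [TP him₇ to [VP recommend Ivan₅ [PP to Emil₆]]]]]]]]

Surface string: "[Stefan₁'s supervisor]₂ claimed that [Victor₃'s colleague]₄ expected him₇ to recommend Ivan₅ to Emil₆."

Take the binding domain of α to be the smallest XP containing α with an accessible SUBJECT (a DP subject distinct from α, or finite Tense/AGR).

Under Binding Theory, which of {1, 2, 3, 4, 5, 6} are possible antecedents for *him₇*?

{1, 2, 3}

*him* is a pronoun, so Principle B applies: it must be free in its binding domain.
Binding domain of *him₇*: the embedded TP, whose subject is [Victor₃'s colleague]₄.
*Stefan₁* and the pronoun do not c-command one another → neither Principle B nor Principle C is at stake; coindexation permitted.
*[Stefan₁'s supervisor]₂* c-commands the pronoun but from outside its binding domain, and is not c-commanded by it → coindexation permitted.
*Victor₃* and the pronoun do not c-command one another → neither Principle B nor Principle C is at stake; coindexation permitted.
*[Victor₃'s colleague]₄* c-commands the pronoun within its binding domain → coindexation would violate Principle B.
*Ivan₅*: the pronoun c-commands this R-expression → coindexation would violate Principle C on *Ivan₅*.
*Emil₆*: the pronoun c-commands this R-expression → coindexation would violate Principle C on *Emil₆*.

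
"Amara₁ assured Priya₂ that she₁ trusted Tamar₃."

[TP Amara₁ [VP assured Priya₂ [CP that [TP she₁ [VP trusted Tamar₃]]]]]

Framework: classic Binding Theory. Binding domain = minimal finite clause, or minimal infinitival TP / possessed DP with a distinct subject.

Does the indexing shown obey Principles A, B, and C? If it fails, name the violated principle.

grammatical

The two coindexed NPs are *Amara₁* and *she₁*.
*she₁* is a pronoun; nothing c-commands it within its binding domain (the embedded TP.), so Principle B holds trivially.
*Amara₁* is an R-expression; *she₁* does not c-command it, and no other NP shares its index, so Principle C is satisfied.
All principles are respected.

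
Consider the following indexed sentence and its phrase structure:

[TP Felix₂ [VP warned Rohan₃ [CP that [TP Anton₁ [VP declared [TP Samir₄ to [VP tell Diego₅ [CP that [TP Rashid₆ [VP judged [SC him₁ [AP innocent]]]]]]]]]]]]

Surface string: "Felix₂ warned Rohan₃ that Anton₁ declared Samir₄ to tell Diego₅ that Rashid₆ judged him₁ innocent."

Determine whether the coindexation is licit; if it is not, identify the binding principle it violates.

The two coindexed NPs are *Anton₁* and *him₁*.
*him₁* is a pronoun; its binding domain is the embedded TP, whose subject is Rashid₆. Within that domain it is c-commanded only by *Rashid₆*, which carries a different index — the pronoun is free locally, so Principle B holds.
*Anton₁* is an R-expression; *him₁* does not c-command it, and no other NP shares its index, so Principle C is satisfied.
All principles are respected.

grammatical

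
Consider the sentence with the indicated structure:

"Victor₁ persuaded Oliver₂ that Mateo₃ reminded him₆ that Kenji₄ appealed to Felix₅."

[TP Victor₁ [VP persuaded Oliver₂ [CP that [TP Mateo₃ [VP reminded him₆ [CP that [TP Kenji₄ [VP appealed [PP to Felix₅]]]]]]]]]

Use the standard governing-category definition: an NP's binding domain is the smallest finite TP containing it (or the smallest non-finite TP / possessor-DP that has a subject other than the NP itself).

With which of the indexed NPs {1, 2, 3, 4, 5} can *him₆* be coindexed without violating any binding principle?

*him* is a pronoun, so Principle B applies: it must be free in its binding domain.
Binding domain of *him₆*: the embedded TP, whose subject is Mateo₃.
*Victor₁* c-commands the pronoun but from outside its binding domain, and is not c-commanded by it → coindexation permitted.
*Oliver₂* c-commands the pronoun but from outside its binding domain, and is not c-commanded by it → coindexation permitted.
*Mateo₃* c-commands the pronoun within its binding domain → coindexation would violate Principle B.
*Kenji₄*: the pronoun c-commands this R-expression → coindexation would violate Principle C on *Kenji₄*.
*Felix₅*: the pronoun c-commands this R-expression → coindexation would violate Principle C on *Felix₅*.

{1, 2}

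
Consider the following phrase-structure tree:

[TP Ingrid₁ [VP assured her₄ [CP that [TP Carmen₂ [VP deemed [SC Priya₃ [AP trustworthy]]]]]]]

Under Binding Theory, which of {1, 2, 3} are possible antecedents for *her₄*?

none

*her* is a pronoun, so Principle B applies: it must be free in its binding domain.
Binding domain of *her₄*: the matrix TP, whose subject is Ingrid₁.
*Ingrid₁* c-commands the pronoun within its binding domain → coindexation would violate Principle B.
*Carmen₂*: the pronoun c-commands this R-expression → coindexation would violate Principle C on *Carmen₂*.
*Priya₃*: the pronoun c-commands this R-expression → coindexation would violate Principle C on *Priya₃*.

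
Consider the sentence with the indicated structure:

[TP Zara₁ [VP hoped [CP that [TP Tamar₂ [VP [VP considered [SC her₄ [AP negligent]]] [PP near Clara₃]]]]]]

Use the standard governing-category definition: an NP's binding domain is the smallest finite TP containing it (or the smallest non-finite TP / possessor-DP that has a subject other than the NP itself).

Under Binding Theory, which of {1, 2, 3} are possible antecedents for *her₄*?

*her* is a pronoun, so Principle B applies: it must be free in its binding domain.
Binding domain of *her₄*: the embedded TP, whose subject is Tamar₂.
*Zara₁* c-commands the pronoun but from outside its binding domain, and is not c-commanded by it → coindexation permitted.
*Tamar₂* c-commands the pronoun within its binding domain → coindexation would violate Principle B.
*Clara₃* and the pronoun do not c-command one another → neither Principle B nor Principle C is at stake; coindexation permitted.

{1, 3}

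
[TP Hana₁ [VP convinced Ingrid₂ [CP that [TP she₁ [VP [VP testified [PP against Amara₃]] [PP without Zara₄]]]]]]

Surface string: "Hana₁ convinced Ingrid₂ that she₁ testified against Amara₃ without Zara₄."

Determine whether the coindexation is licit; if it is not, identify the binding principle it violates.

grammatical

The two coindexed NPs are *Hana₁* and *she₁*.
*she₁* is a pronoun; nothing c-commands it within its binding domain (the embedded TP.), so Principle B holds trivially.
*Hana₁* is an R-expression; *she₁* does not c-command it, and no other NP shares its index, so Principle C is satisfied.
All principles are respected.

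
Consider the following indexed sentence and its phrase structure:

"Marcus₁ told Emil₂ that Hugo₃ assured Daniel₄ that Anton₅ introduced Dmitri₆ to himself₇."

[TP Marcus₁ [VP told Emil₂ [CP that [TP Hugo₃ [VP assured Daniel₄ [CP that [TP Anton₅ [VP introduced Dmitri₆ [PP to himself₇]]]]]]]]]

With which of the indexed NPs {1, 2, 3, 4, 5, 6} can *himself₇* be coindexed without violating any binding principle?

{5, 6}

*himself* is an anaphor, so Principle A applies: it must be bound in its binding domain.
Binding domain of *himself₇*: the embedded TP, whose subject is Anton₅.
*Marcus₁* c-commands the anaphor but is outside its binding domain → cannot satisfy Principle A.
*Emil₂* c-commands the anaphor but is outside its binding domain → cannot satisfy Principle A.
*Hugo₃* c-commands the anaphor but is outside its binding domain → cannot satisfy Principle A.
*Daniel₄* c-commands the anaphor but is outside its binding domain → cannot satisfy Principle A.
*Anton₅* c-commands the anaphor within its binding domain → licit binder.
*Dmitri₆* c-commands the anaphor within its binding domain → licit binder.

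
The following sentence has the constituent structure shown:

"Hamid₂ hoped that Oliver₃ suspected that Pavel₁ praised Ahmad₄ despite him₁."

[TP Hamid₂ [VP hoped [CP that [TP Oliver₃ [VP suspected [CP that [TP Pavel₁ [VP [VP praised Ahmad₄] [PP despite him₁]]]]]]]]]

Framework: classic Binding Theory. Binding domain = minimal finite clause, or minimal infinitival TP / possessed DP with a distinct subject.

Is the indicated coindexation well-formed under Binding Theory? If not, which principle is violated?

The two coindexed NPs are *Pavel₁* and *him₁*.
*him₁* is a pronoun. Its binding domain is the embedded TP, whose subject is Pavel₁.
*Pavel₁* c-commands it within that domain and carries the same index.
The pronoun is locally bound → Principle B violation.

Principle B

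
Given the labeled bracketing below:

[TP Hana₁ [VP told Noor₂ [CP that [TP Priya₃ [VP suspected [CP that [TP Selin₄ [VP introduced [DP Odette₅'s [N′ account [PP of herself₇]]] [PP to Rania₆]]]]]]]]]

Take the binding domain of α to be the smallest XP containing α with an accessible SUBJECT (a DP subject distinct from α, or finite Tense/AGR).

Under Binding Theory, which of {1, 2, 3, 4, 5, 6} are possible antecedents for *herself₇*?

{5}

*herself* is an anaphor, so Principle A applies: it must be bound in its binding domain.
Binding domain of *herself₇*: the possessed DP, whose subject is Odette₅.
*Hana₁* c-commands the anaphor but is outside its binding domain → cannot satisfy Principle A.
*Noor₂* c-commands the anaphor but is outside its binding domain → cannot satisfy Principle A.
*Priya₃* c-commands the anaphor but is outside its binding domain → cannot satisfy Principle A.
*Selin₄* c-commands the anaphor but is outside its binding domain → cannot satisfy Principle A.
*Odette₅* c-commands the anaphor within its binding domain → licit binder.
*Rania₆* does not c-command the anaphor → cannot bind it.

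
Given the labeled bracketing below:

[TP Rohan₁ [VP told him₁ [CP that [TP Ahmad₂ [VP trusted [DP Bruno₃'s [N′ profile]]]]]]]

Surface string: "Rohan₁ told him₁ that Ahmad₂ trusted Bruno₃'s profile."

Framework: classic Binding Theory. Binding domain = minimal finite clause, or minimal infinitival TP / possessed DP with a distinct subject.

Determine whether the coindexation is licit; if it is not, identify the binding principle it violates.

The two coindexed NPs are *Rohan₁* and *him₁*.
*him₁* is a pronoun. Its binding domain is the matrix TP, whose subject is Rohan₁.
*Rohan₁* c-commands it within that domain and carries the same index.
The pronoun is locally bound → Principle B violation.

Principle B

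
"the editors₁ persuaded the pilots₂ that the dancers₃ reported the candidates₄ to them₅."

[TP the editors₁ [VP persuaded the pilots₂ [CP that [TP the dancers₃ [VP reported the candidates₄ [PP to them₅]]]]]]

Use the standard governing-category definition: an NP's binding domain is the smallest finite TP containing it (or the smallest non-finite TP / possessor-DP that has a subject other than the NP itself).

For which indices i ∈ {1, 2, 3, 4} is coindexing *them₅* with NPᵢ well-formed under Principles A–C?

*them* is a pronoun, so Principle B applies: it must be free in its binding domain.
Binding domain of *them₅*: the embedded TP, whose subject is the dancers₃.
*the editors₁* c-commands the pronoun but from outside its binding domain, and is not c-commanded by it → coindexation permitted.
*the pilots₂* c-commands the pronoun but from outside its binding domain, and is not c-commanded by it → coindexation permitted.
*the dancers₃* c-commands the pronoun within its binding domain → coindexation would violate Principle B.
*the candidates₄* c-commands the pronoun within its binding domain → coindexation would violate Principle B.

{1, 2}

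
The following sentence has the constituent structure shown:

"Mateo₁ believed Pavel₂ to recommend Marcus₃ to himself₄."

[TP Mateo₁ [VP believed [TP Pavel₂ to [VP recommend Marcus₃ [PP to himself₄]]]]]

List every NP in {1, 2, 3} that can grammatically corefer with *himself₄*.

*himself* is an anaphor, so Principle A applies: it must be bound in its binding domain.
Binding domain of *himself₄*: the embedded TP, whose subject is Pavel₂.
*Mateo₁* c-commands the anaphor but is outside its binding domain → cannot satisfy Principle A.
*Pavel₂* c-commands the anaphor within its binding domain → licit binder.
*Marcus₃* c-commands the anaphor within its binding domain → licit binder.

{2, 3}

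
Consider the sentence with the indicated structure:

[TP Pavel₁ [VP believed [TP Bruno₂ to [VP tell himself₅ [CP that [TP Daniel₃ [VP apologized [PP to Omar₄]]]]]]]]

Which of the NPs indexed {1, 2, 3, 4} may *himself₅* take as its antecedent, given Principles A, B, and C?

*himself* is an anaphor, so Principle A applies: it must be bound in its binding domain.
Binding domain of *himself₅*: the embedded TP, whose subject is Bruno₂.
*Pavel₁* c-commands the anaphor but is outside its binding domain → cannot satisfy Principle A.
*Bruno₂* c-commands the anaphor within its binding domain → licit binder.
*Daniel₃* does not c-command the anaphor → cannot bind it.
*Omar₄* does not c-command the anaphor → cannot bind it.

{2}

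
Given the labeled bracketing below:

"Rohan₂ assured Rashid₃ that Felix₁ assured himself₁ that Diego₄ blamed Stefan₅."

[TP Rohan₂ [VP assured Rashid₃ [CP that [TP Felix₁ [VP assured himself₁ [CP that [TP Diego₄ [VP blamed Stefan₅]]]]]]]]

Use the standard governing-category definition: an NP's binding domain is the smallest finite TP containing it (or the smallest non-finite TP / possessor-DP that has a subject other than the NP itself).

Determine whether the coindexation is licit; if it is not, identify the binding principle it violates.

grammatical

The two coindexed NPs are *Felix₁* and *himself₁*.
*himself₁* is an anaphor; its binding domain is the embedded TP, whose subject is Felix₁. *Felix₁* c-commands it within that domain and shares its index, so Principle A is satisfied.
*Felix₁* is an R-expression; *himself₁* does not c-command it, and no other NP shares its index, so Principle C is satisfied.
All principles are respected.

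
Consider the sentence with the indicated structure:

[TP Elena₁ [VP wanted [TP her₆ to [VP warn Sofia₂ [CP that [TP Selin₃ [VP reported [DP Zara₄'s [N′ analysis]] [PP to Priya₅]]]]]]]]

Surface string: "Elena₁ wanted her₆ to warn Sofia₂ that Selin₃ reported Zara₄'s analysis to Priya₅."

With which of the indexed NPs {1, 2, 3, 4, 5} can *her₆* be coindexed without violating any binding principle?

none

*her* is a pronoun, so Principle B applies: it must be free in its binding domain.
Binding domain of *her₆*: the matrix TP, whose subject is Elena₁.
*Elena₁* c-commands the pronoun within its binding domain → coindexation would violate Principle B.
*Sofia₂*: the pronoun c-commands this R-expression → coindexation would violate Principle C on *Sofia₂*.
*Selin₃*: the pronoun c-commands this R-expression → coindexation would violate Principle C on *Selin₃*.
*Zara₄*: the pronoun c-commands this R-expression → coindexation would violate Principle C on *Zara₄*.
*Priya₅*: the pronoun c-commands this R-expression → coindexation would violate Principle C on *Priya₅*.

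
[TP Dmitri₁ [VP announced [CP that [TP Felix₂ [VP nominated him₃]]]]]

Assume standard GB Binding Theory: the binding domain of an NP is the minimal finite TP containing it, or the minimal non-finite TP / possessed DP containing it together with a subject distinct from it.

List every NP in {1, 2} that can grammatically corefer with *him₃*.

{1}

*him* is a pronoun, so Principle B applies: it must be free in its binding domain.
Binding domain of *him₃*: the embedded TP, whose subject is Felix₂.
*Dmitri₁* c-commands the pronoun but from outside its binding domain, and is not c-commanded by it → coindexation permitted.
*Felix₂* c-commands the pronoun within its binding domain → coindexation would violate Principle B.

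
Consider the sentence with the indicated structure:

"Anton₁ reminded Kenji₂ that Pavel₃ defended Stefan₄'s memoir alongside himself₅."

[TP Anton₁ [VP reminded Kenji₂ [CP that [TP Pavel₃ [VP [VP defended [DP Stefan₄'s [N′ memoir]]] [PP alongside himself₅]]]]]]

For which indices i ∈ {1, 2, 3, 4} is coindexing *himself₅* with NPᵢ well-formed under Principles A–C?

{3}

*himself* is an anaphor, so Principle A applies: it must be bound in its binding domain.
Binding domain of *himself₅*: the embedded TP, whose subject is Pavel₃.
*Anton₁* c-commands the anaphor but is outside its binding domain → cannot satisfy Principle A.
*Kenji₂* c-commands the anaphor but is outside its binding domain → cannot satisfy Principle A.
*Pavel₃* c-commands the anaphor within its binding domain → licit binder.
*Stefan₄* does not c-command the anaphor → cannot bind it.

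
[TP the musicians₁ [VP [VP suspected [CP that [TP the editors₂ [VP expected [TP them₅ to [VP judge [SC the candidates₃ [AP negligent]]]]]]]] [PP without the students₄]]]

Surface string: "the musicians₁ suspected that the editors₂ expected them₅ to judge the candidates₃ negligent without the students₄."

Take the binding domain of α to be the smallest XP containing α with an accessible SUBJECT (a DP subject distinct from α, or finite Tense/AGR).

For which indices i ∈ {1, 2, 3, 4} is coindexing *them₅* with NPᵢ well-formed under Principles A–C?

*them* is a pronoun, so Principle B applies: it must be free in its binding domain.
Binding domain of *them₅*: the embedded TP, whose subject is the editors₂.
*the musicians₁* c-commands the pronoun but from outside its binding domain, and is not c-commanded by it → coindexation permitted.
*the editors₂* c-commands the pronoun within its binding domain → coindexation would violate Principle B.
*the candidates₃*: the pronoun c-commands this R-expression → coindexation would violate Principle C on *the candidates₃*.
*the students₄* and the pronoun do not c-command one another → neither Principle B nor Principle C is at stake; coindexation permitted.

{1, 4}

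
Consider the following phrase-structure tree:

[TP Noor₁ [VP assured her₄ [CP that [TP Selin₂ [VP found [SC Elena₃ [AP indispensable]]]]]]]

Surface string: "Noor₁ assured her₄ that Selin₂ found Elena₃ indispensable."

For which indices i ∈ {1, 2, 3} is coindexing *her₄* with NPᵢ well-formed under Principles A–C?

*her* is a pronoun, so Principle B applies: it must be free in its binding domain.
Binding domain of *her₄*: the matrix TP, whose subject is Noor₁.
*Noor₁* c-commands the pronoun within its binding domain → coindexation would violate Principle B.
*Selin₂*: the pronoun c-commands this R-expression → coindexation would violate Principle C on *Selin₂*.
*Elena₃*: the pronoun c-commands this R-expression → coindexation would violate Principle C on *Elena₃*.

none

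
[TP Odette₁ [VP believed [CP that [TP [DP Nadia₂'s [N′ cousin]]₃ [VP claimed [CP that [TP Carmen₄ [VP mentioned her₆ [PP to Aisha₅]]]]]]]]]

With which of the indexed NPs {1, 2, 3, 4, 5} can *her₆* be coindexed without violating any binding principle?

{1, 2, 3}

*her* is a pronoun, so Principle B applies: it must be free in its binding domain.
Binding domain of *her₆*: the embedded TP, whose subject is Carmen₄.
*Odette₁* c-commands the pronoun but from outside its binding domain, and is not c-commanded by it → coindexation permitted.
*Nadia₂* and the pronoun do not c-command one another → neither Principle B nor Principle C is at stake; coindexation permitted.
*[Nadia₂'s cousin]₃* c-commands the pronoun but from outside its binding domain, and is not c-commanded by it → coindexation permitted.
*Carmen₄* c-commands the pronoun within its binding domain → coindexation would violate Principle B.
*Aisha₅*: the pronoun c-commands this R-expression → coindexation would violate Principle C on *Aisha₅*.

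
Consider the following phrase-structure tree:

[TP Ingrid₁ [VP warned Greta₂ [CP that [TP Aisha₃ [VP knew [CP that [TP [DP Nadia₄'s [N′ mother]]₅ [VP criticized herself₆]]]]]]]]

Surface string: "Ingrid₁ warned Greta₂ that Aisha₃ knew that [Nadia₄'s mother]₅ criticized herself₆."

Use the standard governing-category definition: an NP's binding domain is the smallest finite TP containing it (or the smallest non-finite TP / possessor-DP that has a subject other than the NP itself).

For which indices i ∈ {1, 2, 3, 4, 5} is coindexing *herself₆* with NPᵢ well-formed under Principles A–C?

{5}

*herself* is an anaphor, so Principle A applies: it must be bound in its binding domain.
Binding domain of *herself₆*: the embedded TP, whose subject is [Nadia₄'s mother]₅.
*Ingrid₁* c-commands the anaphor but is outside its binding domain → cannot satisfy Principle A.
*Greta₂* c-commands the anaphor but is outside its binding domain → cannot satisfy Principle A.
*Aisha₃* c-commands the anaphor but is outside its binding domain → cannot satisfy Principle A.
*Nadia₄* does not c-command the anaphor → cannot bind it.
*[Nadia₄'s mother]₅* c-commands the anaphor within its binding domain → licit binder.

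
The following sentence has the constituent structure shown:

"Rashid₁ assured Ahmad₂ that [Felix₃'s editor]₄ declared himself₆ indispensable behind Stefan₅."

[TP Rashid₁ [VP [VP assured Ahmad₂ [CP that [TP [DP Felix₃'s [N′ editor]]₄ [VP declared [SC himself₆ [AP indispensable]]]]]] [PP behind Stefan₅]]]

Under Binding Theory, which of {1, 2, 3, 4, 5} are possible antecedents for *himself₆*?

*himself* is an anaphor, so Principle A applies: it must be bound in its binding domain.
Binding domain of *himself₆*: the embedded TP, whose subject is [Felix₃'s editor]₄.
*Rashid₁* c-commands the anaphor but is outside its binding domain → cannot satisfy Principle A.
*Ahmad₂* c-commands the anaphor but is outside its binding domain → cannot satisfy Principle A.
*Felix₃* does not c-command the anaphor → cannot bind it.
*[Felix₃'s editor]₄* c-commands the anaphor within its binding domain → licit binder.
*Stefan₅* does not c-command the anaphor → cannot bind it.

{4}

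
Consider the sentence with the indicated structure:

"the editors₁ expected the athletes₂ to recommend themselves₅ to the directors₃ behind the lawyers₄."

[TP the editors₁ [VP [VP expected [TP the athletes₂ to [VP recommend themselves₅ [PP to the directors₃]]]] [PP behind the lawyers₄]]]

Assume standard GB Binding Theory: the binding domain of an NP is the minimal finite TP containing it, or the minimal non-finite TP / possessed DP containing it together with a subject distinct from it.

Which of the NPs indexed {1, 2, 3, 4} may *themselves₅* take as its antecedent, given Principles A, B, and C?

*themselves* is an anaphor, so Principle A applies: it must be bound in its binding domain.
Binding domain of *themselves₅*: the embedded TP, whose subject is the athletes₂.
*the editors₁* c-commands the anaphor but is outside its binding domain → cannot satisfy Principle A.
*the athletes₂* c-commands the anaphor within its binding domain → licit binder.
*the directors₃* does not c-command the anaphor → cannot bind it.
*the lawyers₄* does not c-command the anaphor → cannot bind it.

{2}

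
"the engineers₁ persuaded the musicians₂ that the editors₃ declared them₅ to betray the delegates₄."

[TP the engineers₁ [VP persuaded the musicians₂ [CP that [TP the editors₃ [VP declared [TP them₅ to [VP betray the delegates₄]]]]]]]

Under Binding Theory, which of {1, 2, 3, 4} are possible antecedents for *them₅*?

*them* is a pronoun, so Principle B applies: it must be free in its binding domain.
Binding domain of *them₅*: the embedded TP, whose subject is the editors₃.
*the engineers₁* c-commands the pronoun but from outside its binding domain, and is not c-commanded by it → coindexation permitted.
*the musicians₂* c-commands the pronoun but from outside its binding domain, and is not c-commanded by it → coindexation permitted.
*the editors₃* c-commands the pronoun within its binding domain → coindexation would violate Principle B.
*the delegates₄*: the pronoun c-commands this R-expression → coindexation would violate Principle C on *the delegates₄*.

{1, 2}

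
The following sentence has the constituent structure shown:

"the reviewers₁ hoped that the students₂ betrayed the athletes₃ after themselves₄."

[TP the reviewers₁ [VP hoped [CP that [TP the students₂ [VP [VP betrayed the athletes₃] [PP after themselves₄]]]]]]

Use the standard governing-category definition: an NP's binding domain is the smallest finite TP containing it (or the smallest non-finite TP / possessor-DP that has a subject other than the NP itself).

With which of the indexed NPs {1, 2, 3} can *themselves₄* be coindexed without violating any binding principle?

{2}

*themselves* is an anaphor, so Principle A applies: it must be bound in its binding domain.
Binding domain of *themselves₄*: the embedded TP, whose subject is the students₂.
*the reviewers₁* c-commands the anaphor but is outside its binding domain → cannot satisfy Principle A.
*the students₂* c-commands the anaphor within its binding domain → licit binder.
*the athletes₃* does not c-command the anaphor → cannot bind it.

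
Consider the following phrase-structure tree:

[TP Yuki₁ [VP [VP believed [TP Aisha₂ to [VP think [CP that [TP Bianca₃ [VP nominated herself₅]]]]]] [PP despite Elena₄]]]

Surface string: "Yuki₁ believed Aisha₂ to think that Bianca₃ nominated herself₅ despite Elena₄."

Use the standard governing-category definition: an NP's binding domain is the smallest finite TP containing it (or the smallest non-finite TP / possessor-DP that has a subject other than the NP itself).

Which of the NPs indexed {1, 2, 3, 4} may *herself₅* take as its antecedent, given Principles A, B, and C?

*herself* is an anaphor, so Principle A applies: it must be bound in its binding domain.
Binding domain of *herself₅*: the embedded TP, whose subject is Bianca₃.
*Yuki₁* c-commands the anaphor but is outside its binding domain → cannot satisfy Principle A.
*Aisha₂* c-commands the anaphor but is outside its binding domain → cannot satisfy Principle A.
*Bianca₃* c-commands the anaphor within its binding domain → licit binder.
*Elena₄* does not c-command the anaphor → cannot bind it.

{3}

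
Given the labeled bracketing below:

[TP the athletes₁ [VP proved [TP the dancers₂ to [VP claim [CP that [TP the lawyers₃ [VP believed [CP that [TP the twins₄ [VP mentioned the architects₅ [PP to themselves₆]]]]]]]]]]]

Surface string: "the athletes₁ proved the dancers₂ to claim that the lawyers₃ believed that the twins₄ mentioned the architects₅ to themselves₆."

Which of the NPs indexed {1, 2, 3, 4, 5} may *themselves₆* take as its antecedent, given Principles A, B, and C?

*themselves* is an anaphor, so Principle A applies: it must be bound in its binding domain.
Binding domain of *themselves₆*: the embedded TP, whose subject is the twins₄.
*the athletes₁* c-commands the anaphor but is outside its binding domain → cannot satisfy Principle A.
*the dancers₂* c-commands the anaphor but is outside its binding domain → cannot satisfy Principle A.
*the lawyers₃* c-commands the anaphor but is outside its binding domain → cannot satisfy Principle A.
*the twins₄* c-commands the anaphor within its binding domain → licit binder.
*the architects₅* c-commands the anaphor within its binding domain → licit binder.

{4, 5}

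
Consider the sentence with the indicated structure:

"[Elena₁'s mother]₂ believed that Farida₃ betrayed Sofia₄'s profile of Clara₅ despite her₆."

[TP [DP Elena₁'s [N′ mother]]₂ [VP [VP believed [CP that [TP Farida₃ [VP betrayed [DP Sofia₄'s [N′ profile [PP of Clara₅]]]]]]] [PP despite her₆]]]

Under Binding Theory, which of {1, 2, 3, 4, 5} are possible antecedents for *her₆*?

*her* is a pronoun, so Principle B applies: it must be free in its binding domain.
Binding domain of *her₆*: the matrix TP, whose subject is [Elena₁'s mother]₂.
*Elena₁* and the pronoun do not c-command one another → neither Principle B nor Principle C is at stake; coindexation permitted.
*[Elena₁'s mother]₂* c-commands the pronoun within its binding domain → coindexation would violate Principle B.
*Farida₃* and the pronoun do not c-command one another → neither Principle B nor Principle C is at stake; coindexation permitted.
*Sofia₄* and the pronoun do not c-command one another → neither Principle B nor Principle C is at stake; coindexation permitted.
*Clara₅* and the pronoun do not c-command one another → neither Principle B nor Principle C is at stake; coindexation permitted.

{1, 3, 4, 5}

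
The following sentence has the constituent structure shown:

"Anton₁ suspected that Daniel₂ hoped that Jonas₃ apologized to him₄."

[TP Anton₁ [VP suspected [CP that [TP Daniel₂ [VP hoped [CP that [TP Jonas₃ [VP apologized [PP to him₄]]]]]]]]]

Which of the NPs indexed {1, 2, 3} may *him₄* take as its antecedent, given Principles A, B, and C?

{1, 2}

*him* is a pronoun, so Principle B applies: it must be free in its binding domain.
Binding domain of *him₄*: the embedded TP, whose subject is Jonas₃.
*Anton₁* c-commands the pronoun but from outside its binding domain, and is not c-commanded by it → coindexation permitted.
*Daniel₂* c-commands the pronoun but from outside its binding domain, and is not c-commanded by it → coindexation permitted.
*Jonas₃* c-commands the pronoun within its binding domain → coindexation would violate Principle B.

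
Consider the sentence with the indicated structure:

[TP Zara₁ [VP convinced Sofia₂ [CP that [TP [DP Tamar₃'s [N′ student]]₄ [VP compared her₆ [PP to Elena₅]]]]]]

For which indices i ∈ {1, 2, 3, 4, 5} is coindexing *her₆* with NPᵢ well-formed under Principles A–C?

{1, 2, 3}

*her* is a pronoun, so Principle B applies: it must be free in its binding domain.
Binding domain of *her₆*: the embedded TP, whose subject is [Tamar₃'s student]₄.
*Zara₁* c-commands the pronoun but from outside its binding domain, and is not c-commanded by it → coindexation permitted.
*Sofia₂* c-commands the pronoun but from outside its binding domain, and is not c-commanded by it → coindexation permitted.
*Tamar₃* and the pronoun do not c-command one another → neither Principle B nor Principle C is at stake; coindexation permitted.
*[Tamar₃'s student]₄* c-commands the pronoun within its binding domain → coindexation would violate Principle B.
*Elena₅*: the pronoun c-commands this R-expression → coindexation would violate Principle C on *Elena₅*.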